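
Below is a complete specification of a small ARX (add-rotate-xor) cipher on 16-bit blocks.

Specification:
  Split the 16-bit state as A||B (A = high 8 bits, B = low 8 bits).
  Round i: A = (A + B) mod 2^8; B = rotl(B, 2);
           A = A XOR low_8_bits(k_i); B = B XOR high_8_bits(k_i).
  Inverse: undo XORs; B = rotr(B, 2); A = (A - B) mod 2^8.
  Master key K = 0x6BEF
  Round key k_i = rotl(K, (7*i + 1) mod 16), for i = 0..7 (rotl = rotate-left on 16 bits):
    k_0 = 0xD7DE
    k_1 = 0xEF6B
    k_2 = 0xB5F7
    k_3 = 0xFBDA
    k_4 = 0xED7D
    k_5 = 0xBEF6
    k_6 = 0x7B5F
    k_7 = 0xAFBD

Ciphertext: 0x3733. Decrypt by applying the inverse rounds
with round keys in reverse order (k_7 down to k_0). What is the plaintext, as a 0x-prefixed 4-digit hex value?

0x3EC7

s_0 = ciphertext = 0x3733
s_1 = InvRound(s_0, k_7) = 0x6327
s_2 = InvRound(s_1, k_6) = 0x2517
s_3 = InvRound(s_2, k_5) = 0x696A
s_4 = InvRound(s_3, k_4) = 0x33E1
s_5 = InvRound(s_4, k_3) = 0x6386
s_6 = InvRound(s_5, k_2) = 0xC8CC
s_7 = InvRound(s_6, k_1) = 0xDBC8
s_8 = InvRound(s_7, k_0) = 0x3EC7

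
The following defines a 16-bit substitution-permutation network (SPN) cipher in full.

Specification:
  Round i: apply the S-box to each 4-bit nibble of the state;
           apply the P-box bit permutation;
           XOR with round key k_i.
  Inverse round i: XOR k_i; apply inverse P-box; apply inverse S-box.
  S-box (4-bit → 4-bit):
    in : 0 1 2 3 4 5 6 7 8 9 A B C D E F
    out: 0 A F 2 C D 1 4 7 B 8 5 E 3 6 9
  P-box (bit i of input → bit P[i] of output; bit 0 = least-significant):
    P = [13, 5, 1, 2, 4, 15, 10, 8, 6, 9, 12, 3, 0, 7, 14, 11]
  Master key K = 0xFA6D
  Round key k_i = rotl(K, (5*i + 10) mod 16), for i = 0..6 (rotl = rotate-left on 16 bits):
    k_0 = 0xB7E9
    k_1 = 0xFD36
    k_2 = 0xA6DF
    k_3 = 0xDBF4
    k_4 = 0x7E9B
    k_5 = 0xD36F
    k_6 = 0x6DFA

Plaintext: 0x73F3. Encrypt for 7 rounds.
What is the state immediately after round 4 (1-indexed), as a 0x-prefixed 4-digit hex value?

s_0 = plaintext = 0x73F3
s_1 = Round(s_0, k_0) = 0xF4D9
s_2 = Round(s_1, k_1) = 0x450B
s_3 = Round(s_2, k_2) = 0xDE95
s_4 = Round(s_3, k_3) = 0x6863
s_5 = Round(s_4, k_4) = 0x6CEA
s_6 = Round(s_5, k_5) = 0x4562
s_7 = Round(s_6, k_6) = 0x1584

0x6863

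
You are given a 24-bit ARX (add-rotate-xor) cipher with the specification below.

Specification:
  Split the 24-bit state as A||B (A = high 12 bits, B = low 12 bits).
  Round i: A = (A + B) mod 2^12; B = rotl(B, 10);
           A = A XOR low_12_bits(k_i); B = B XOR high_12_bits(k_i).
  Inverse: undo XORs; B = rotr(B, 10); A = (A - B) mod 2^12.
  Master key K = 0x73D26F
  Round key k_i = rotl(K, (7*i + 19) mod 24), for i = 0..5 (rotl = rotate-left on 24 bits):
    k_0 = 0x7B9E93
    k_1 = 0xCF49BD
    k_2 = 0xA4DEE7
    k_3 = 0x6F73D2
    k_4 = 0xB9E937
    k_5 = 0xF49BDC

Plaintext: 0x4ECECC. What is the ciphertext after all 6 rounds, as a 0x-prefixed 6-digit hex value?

0xEADECD

s_0 = plaintext = 0x4ECECC
s_1 = Round(s_0, k_0) = 0xD2B40A
s_2 = Round(s_1, k_1) = 0x8885F6
s_3 = Round(s_2, k_2) = 0x099330
s_4 = Round(s_3, k_3) = 0x01B63B
s_5 = Round(s_4, k_4) = 0xF61610
s_6 = Round(s_5, k_5) = 0xEADECD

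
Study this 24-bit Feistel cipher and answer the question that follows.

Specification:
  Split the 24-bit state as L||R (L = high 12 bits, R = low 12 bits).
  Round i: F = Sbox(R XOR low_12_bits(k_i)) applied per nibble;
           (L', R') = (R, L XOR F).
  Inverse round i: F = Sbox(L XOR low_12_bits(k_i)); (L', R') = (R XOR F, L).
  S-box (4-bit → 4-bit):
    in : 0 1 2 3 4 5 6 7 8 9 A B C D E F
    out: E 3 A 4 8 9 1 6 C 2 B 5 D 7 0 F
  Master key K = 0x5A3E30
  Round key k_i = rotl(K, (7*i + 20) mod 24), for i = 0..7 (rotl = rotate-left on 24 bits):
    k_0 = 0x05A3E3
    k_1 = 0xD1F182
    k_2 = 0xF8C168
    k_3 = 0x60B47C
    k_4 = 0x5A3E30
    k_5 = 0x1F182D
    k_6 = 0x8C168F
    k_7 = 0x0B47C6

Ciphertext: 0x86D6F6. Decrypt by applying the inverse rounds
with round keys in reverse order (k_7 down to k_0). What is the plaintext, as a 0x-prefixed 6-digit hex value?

0x279836

s_0 = ciphertext = 0x86D6F6
s_1 = InvRound(s_0, k_7) = 0x94386D
s_2 = InvRound(s_1, k_6) = 0x7B0943
s_3 = InvRound(s_2, k_5) = 0x6647B0
s_4 = InvRound(s_3, k_4) = 0xB28664
s_5 = InvRound(s_4, k_3) = 0x9FCB28
s_6 = InvRound(s_5, k_2) = 0x7009FC
s_7 = InvRound(s_6, k_1) = 0x836700
s_8 = InvRound(s_7, k_0) = 0x279836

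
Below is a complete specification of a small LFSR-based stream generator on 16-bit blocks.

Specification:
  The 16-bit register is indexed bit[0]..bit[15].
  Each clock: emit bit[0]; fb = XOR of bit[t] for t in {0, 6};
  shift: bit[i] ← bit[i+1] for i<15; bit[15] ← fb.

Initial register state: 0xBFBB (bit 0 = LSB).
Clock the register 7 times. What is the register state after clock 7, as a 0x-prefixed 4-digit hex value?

reg_0 = 0xBFBB
clock 1: out=1, reg = 0xDFDD
clock 2: out=1, reg = 0x6FEE
clock 3: out=0, reg = 0xB7F7
clock 4: out=1, reg = 0x5BFB
clock 5: out=1, reg = 0x2DFD
clock 6: out=1, reg = 0x16FE
clock 7: out=0, reg = 0x8B7F

0x8B7F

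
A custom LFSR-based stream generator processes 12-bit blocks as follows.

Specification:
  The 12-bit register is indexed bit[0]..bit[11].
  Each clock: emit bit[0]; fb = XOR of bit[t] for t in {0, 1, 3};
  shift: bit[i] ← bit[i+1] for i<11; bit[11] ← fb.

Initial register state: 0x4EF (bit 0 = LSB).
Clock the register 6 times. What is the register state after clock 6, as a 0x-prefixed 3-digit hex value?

reg_0 = 0x4EF
clock 1: out=1, reg = 0xA77
clock 2: out=1, reg = 0x53B
clock 3: out=1, reg = 0xA9D
clock 4: out=1, reg = 0x54E
clock 5: out=0, reg = 0x2A7
clock 6: out=1, reg = 0x153

0x153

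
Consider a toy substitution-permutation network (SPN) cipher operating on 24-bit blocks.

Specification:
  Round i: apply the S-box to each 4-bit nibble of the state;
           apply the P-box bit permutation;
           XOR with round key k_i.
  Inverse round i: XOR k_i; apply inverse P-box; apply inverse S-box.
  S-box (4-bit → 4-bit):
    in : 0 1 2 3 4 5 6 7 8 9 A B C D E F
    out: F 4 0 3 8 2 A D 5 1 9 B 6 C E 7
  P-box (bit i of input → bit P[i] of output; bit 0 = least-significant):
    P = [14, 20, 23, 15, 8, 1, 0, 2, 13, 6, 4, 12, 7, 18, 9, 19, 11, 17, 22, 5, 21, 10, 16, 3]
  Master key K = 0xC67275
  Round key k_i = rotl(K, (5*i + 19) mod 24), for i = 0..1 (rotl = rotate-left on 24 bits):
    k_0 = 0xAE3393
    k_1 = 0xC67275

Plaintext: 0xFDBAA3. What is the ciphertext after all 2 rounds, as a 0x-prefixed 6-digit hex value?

0x4DAB3F

s_0 = plaintext = 0xFDBAA3
s_1 = Round(s_0, k_0) = 0xD34637
s_2 = Round(s_1, k_1) = 0x4DAB3F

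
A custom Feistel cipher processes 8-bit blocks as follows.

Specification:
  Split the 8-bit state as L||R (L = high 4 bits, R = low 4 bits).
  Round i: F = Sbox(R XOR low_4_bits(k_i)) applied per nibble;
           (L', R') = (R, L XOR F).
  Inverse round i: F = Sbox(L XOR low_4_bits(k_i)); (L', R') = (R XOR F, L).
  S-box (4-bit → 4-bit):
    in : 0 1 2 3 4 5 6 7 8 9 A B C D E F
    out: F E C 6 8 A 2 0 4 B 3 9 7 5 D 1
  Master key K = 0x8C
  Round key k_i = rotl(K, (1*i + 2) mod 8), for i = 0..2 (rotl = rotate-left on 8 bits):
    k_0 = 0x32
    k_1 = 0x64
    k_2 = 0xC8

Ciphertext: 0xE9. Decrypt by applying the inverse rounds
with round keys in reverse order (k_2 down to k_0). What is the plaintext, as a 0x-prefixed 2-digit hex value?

s_0 = ciphertext = 0xE9
s_1 = InvRound(s_0, k_2) = 0xBE
s_2 = InvRound(s_1, k_1) = 0xFB
s_3 = InvRound(s_2, k_0) = 0xEF

0xEF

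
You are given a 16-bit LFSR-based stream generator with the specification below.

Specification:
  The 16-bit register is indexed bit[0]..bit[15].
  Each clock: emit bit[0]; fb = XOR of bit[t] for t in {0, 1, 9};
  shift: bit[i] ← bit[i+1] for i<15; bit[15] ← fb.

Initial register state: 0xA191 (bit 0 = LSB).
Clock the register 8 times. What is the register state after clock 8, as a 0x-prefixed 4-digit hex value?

0x89A1

reg_0 = 0xA191
clock 1: out=1, reg = 0xD0C8
clock 2: out=0, reg = 0x6864
clock 3: out=0, reg = 0x3432
clock 4: out=0, reg = 0x9A19
clock 5: out=1, reg = 0x4D0C
clock 6: out=0, reg = 0x2686
clock 7: out=0, reg = 0x1343
clock 8: out=1, reg = 0x89A1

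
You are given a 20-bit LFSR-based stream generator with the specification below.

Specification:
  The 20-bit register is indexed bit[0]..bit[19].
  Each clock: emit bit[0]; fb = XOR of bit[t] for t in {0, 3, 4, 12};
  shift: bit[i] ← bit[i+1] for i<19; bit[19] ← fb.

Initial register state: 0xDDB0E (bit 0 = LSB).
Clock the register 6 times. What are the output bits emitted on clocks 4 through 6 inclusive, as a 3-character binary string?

100

reg_0 = 0xDDB0E
clock 1: out=0, reg = 0x6ED87
clock 2: out=1, reg = 0xB76C3
clock 3: out=1, reg = 0x5BB61
clock 4: out=1, reg = 0x2DDB0
clock 5: out=0, reg = 0x16ED8
clock 6: out=0, reg = 0x0B76C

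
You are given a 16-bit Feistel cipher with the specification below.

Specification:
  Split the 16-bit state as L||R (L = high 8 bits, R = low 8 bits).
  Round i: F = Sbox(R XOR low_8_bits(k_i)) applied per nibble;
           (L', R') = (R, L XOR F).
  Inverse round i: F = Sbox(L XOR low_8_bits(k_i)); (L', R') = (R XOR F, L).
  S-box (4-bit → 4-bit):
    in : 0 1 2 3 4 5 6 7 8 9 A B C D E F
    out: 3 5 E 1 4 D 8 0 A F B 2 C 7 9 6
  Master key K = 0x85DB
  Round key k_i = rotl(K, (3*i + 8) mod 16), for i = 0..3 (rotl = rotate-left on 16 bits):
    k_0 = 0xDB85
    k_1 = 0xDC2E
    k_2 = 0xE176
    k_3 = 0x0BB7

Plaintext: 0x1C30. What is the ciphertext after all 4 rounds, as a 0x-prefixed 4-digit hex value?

s_0 = plaintext = 0x1C30
s_1 = Round(s_0, k_0) = 0x3031
s_2 = Round(s_1, k_1) = 0x3166
s_3 = Round(s_2, k_2) = 0x6662
s_4 = Round(s_3, k_3) = 0x621B

0x621B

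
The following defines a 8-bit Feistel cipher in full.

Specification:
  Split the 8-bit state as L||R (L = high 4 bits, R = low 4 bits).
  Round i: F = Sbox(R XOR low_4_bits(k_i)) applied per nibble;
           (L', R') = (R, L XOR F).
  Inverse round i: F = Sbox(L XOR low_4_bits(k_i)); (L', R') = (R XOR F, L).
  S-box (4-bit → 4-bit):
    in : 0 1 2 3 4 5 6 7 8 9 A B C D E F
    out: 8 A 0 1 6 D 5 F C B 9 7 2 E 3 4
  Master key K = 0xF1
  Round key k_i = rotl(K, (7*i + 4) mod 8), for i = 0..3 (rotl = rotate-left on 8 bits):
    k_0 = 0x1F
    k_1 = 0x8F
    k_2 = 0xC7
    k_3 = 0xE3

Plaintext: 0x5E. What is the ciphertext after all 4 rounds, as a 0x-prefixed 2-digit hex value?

s_0 = plaintext = 0x5E
s_1 = Round(s_0, k_0) = 0xEF
s_2 = Round(s_1, k_1) = 0xF6
s_3 = Round(s_2, k_2) = 0x65
s_4 = Round(s_3, k_3) = 0x53

0x53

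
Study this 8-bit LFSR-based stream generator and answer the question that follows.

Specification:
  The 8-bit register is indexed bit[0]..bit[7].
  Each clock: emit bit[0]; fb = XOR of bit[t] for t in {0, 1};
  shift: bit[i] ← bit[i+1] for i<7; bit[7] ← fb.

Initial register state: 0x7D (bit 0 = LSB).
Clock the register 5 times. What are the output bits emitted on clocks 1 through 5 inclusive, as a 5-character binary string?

10111

reg_0 = 0x7D
clock 1: out=1, reg = 0xBE
clock 2: out=0, reg = 0xDF
clock 3: out=1, reg = 0x6F
clock 4: out=1, reg = 0x37
clock 5: out=1, reg = 0x1B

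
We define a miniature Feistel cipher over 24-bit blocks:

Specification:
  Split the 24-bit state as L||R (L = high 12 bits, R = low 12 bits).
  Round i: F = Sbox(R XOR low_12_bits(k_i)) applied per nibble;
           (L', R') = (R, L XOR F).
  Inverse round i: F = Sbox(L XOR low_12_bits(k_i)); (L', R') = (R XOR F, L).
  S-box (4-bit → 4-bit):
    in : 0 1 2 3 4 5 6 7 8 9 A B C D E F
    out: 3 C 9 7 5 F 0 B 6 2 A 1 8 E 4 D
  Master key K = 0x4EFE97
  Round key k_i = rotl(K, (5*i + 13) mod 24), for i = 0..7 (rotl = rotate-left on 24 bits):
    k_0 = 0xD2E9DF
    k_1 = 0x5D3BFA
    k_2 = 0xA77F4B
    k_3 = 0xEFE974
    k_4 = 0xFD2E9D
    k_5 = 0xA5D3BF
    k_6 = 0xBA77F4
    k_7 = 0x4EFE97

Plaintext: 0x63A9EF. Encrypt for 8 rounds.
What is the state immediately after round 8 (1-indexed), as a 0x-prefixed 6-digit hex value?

0x0C7DE9

s_0 = plaintext = 0x63A9EF
s_1 = Round(s_0, k_0) = 0x9EF549
s_2 = Round(s_1, k_1) = 0x549DF8
s_3 = Round(s_2, k_2) = 0xDF8C5E
s_4 = Round(s_3, k_3) = 0xC5E262
s_5 = Round(s_4, k_4) = 0x262483
s_6 = Round(s_5, k_5) = 0x48391A
s_7 = Round(s_6, k_6) = 0x91A0C7
s_8 = Round(s_7, k_7) = 0x0C7DE9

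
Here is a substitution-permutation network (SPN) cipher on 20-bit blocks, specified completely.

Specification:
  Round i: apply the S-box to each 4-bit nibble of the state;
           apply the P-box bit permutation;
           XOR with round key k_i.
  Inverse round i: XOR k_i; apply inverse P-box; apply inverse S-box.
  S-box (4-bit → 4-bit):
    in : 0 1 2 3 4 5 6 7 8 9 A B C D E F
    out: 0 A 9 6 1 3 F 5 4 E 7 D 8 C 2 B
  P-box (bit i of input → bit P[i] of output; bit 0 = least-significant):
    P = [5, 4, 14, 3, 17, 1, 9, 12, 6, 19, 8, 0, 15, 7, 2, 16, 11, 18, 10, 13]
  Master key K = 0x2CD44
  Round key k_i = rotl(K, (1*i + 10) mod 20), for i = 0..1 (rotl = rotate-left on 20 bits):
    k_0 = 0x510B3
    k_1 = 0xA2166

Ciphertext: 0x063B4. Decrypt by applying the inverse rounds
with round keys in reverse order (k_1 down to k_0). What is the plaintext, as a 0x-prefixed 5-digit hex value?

0x928C3

s_0 = ciphertext = 0x063B4
s_1 = InvRound(s_0, k_1) = 0x0E5A3
s_2 = InvRound(s_1, k_0) = 0x928C3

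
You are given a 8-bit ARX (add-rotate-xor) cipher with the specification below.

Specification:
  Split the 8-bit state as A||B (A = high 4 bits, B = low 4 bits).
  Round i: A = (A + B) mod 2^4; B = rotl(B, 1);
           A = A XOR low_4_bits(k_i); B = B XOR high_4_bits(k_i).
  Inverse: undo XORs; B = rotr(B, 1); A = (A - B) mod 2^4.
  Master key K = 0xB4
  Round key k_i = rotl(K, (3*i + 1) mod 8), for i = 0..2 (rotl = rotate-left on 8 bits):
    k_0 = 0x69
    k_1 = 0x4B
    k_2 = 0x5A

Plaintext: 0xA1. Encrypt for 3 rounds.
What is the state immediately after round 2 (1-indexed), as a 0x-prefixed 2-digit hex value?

0xDC

s_0 = plaintext = 0xA1
s_1 = Round(s_0, k_0) = 0x24
s_2 = Round(s_1, k_1) = 0xDC
s_3 = Round(s_2, k_2) = 0x3C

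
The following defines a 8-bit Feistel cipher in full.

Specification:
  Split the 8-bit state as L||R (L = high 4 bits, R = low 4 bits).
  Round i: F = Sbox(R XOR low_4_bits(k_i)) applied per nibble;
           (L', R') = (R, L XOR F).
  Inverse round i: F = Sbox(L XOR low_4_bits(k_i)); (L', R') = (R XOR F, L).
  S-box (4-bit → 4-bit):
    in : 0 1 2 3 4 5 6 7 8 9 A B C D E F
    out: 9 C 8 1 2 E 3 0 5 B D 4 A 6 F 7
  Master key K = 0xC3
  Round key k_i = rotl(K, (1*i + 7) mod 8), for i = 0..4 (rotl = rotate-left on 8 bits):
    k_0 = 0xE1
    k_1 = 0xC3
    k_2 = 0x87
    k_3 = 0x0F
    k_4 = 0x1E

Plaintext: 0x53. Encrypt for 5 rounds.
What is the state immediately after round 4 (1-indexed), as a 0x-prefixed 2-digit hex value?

0x9F

s_0 = plaintext = 0x53
s_1 = Round(s_0, k_0) = 0x3D
s_2 = Round(s_1, k_1) = 0xDC
s_3 = Round(s_2, k_2) = 0xC9
s_4 = Round(s_3, k_3) = 0x9F
s_5 = Round(s_4, k_4) = 0xF5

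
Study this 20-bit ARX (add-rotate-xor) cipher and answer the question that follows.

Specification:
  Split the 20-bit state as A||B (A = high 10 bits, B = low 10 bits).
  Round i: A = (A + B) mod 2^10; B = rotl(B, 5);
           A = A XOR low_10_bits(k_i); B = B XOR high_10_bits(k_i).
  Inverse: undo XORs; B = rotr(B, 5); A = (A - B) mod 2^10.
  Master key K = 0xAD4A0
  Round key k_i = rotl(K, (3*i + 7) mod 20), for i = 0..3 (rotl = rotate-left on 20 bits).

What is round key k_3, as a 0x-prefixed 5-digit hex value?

0x0AD4A

K = 0xAD4A0
k_0 = rotl(K, (3*0+7) mod 20) = rotl(K, 7) = 0xA5056
k_1 = rotl(K, (3*1+7) mod 20) = rotl(K, 10) = 0x282B5
k_2 = rotl(K, (3*2+7) mod 20) = rotl(K, 13) = 0x415A9
k_3 = rotl(K, (3*3+7) mod 20) = rotl(K, 16) = 0x0AD4A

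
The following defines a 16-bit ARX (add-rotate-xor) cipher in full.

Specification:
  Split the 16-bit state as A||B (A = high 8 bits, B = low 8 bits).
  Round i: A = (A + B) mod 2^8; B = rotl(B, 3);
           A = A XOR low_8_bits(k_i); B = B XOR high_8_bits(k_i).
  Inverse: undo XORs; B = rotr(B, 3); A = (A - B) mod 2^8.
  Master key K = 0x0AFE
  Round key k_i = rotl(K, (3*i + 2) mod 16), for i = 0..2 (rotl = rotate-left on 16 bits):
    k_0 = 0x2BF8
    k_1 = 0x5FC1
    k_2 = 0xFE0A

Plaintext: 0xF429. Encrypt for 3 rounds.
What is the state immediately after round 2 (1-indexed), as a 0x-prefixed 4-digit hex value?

s_0 = plaintext = 0xF429
s_1 = Round(s_0, k_0) = 0xE562
s_2 = Round(s_1, k_1) = 0x864C
s_3 = Round(s_2, k_2) = 0xD89C

0x864C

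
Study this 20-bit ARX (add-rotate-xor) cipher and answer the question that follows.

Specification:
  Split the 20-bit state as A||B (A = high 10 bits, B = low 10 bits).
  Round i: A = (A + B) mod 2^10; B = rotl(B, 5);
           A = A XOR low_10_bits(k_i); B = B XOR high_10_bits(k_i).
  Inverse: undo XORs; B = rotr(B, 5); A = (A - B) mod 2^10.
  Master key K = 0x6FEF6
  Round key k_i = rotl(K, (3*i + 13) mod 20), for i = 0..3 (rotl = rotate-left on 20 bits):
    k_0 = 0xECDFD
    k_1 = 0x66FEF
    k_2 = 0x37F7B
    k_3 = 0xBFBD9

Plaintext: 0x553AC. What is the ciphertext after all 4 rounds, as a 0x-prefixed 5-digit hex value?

s_0 = plaintext = 0x553AC
s_1 = Round(s_0, k_0) = 0x3F62E
s_2 = Round(s_1, k_1) = 0x3104A
s_3 = Round(s_2, k_2) = 0x9D59D
s_4 = Round(s_3, k_3) = 0xF2D52

0xF2D52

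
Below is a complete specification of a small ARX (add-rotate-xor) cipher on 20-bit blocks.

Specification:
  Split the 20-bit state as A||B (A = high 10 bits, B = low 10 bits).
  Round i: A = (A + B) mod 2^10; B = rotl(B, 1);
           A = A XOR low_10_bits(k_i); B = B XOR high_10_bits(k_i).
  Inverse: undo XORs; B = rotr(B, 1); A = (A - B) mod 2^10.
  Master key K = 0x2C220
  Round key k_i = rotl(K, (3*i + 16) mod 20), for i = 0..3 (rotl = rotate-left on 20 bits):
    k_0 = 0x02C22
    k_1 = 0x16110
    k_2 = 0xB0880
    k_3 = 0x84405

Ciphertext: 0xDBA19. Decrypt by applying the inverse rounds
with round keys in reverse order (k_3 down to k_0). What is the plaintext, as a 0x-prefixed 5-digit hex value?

0xE294B

s_0 = ciphertext = 0xDBA19
s_1 = InvRound(s_0, k_3) = 0xD9C04
s_2 = InvRound(s_1, k_2) = 0xA1163
s_3 = InvRound(s_2, k_1) = 0x3DE9D
s_4 = InvRound(s_3, k_0) = 0xE294B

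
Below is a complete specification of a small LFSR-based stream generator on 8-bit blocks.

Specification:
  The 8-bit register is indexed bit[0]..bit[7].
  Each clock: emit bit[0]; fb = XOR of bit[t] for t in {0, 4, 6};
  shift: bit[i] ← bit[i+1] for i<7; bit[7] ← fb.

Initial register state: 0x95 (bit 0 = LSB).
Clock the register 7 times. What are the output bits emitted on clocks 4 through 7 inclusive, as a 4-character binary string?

0100

reg_0 = 0x95
clock 1: out=1, reg = 0x4A
clock 2: out=0, reg = 0xA5
clock 3: out=1, reg = 0xD2
clock 4: out=0, reg = 0x69
clock 5: out=1, reg = 0x34
clock 6: out=0, reg = 0x9A
clock 7: out=0, reg = 0xCD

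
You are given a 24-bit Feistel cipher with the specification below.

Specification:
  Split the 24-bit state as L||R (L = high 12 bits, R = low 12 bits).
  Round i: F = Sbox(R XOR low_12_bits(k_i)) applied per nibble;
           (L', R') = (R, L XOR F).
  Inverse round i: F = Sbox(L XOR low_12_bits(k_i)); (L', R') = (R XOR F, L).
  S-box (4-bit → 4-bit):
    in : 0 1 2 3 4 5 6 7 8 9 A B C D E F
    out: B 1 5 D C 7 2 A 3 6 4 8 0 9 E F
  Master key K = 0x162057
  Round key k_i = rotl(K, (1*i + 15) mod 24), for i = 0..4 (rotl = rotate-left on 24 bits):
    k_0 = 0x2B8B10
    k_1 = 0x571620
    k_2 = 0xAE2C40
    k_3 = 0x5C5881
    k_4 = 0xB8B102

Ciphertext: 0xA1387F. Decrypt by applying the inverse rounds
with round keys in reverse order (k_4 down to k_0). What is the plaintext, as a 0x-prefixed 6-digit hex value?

0xA0B8F2

s_0 = ciphertext = 0xA1387F
s_1 = InvRound(s_0, k_4) = 0x06EA13
s_2 = InvRound(s_1, k_3) = 0x9FC06E
s_3 = InvRound(s_2, k_2) = 0x7EE9FC
s_4 = InvRound(s_3, k_1) = 0x8F27EE
s_5 = InvRound(s_4, k_0) = 0xA0B8F2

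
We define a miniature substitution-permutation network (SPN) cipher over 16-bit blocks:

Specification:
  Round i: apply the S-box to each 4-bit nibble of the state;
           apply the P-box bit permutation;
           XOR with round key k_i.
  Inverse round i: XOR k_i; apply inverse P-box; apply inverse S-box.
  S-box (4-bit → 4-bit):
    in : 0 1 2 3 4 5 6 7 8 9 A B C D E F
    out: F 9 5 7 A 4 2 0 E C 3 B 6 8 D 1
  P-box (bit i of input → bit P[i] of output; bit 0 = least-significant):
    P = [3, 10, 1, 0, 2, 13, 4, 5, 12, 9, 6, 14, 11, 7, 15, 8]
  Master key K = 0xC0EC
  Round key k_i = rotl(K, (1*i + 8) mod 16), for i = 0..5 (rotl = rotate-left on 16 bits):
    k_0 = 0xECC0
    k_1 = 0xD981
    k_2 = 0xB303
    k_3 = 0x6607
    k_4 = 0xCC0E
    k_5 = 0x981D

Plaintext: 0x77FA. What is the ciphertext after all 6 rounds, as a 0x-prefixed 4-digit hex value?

s_0 = plaintext = 0x77FA
s_1 = Round(s_0, k_0) = 0xE8CC
s_2 = Round(s_1, k_1) = 0x36D3
s_3 = Round(s_2, k_2) = 0x3DA9
s_4 = Round(s_3, k_3) = 0x8E80
s_5 = Round(s_4, k_4) = 0x39F5
s_6 = Round(s_5, k_5) = 0x50DB

0x50DB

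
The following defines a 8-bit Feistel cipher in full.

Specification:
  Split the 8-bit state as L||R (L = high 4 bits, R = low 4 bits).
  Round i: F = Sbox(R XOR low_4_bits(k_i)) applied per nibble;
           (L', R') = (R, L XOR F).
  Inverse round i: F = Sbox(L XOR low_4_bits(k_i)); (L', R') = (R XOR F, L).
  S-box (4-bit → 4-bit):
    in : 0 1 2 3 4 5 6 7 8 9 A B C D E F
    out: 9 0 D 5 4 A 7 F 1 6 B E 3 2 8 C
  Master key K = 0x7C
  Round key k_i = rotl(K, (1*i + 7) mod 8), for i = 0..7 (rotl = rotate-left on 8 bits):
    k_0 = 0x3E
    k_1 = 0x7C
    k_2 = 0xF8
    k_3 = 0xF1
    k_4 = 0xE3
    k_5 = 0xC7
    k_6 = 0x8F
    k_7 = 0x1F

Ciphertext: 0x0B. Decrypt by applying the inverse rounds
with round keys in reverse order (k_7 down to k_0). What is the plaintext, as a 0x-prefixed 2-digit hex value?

0x10

s_0 = ciphertext = 0x0B
s_1 = InvRound(s_0, k_7) = 0x70
s_2 = InvRound(s_1, k_6) = 0x17
s_3 = InvRound(s_2, k_5) = 0x01
s_4 = InvRound(s_3, k_4) = 0x40
s_5 = InvRound(s_4, k_3) = 0xA4
s_6 = InvRound(s_5, k_2) = 0x9A
s_7 = InvRound(s_6, k_1) = 0x09
s_8 = InvRound(s_7, k_0) = 0x10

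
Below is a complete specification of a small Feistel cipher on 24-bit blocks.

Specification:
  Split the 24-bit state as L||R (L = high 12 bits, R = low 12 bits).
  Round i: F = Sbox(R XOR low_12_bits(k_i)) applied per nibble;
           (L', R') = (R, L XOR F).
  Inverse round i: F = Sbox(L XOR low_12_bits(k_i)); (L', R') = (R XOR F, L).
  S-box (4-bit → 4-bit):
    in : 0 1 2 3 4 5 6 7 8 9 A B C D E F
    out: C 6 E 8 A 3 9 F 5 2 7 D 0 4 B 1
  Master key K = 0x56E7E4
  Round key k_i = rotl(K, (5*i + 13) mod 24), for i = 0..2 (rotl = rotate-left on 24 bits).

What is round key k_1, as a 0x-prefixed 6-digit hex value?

K = 0x56E7E4
k_0 = rotl(K, (5*0+13) mod 24) = rotl(K, 13) = 0xFC8ADC
k_1 = rotl(K, (5*1+13) mod 24) = rotl(K, 18) = 0x915B9F

0x915B9F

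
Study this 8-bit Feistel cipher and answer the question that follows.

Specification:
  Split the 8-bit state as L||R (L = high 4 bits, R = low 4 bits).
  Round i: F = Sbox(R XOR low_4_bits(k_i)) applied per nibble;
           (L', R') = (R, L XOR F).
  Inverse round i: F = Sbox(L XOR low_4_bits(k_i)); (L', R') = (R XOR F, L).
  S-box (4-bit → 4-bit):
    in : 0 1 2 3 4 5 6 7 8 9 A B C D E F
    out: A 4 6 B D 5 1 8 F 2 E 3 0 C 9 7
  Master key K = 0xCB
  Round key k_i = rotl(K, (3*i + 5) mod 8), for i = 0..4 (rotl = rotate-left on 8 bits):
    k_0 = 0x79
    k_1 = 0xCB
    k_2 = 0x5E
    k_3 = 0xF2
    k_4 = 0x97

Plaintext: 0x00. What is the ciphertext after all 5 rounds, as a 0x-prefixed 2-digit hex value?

0x85

s_0 = plaintext = 0x00
s_1 = Round(s_0, k_0) = 0x02
s_2 = Round(s_1, k_1) = 0x22
s_3 = Round(s_2, k_2) = 0x22
s_4 = Round(s_3, k_3) = 0x28
s_5 = Round(s_4, k_4) = 0x85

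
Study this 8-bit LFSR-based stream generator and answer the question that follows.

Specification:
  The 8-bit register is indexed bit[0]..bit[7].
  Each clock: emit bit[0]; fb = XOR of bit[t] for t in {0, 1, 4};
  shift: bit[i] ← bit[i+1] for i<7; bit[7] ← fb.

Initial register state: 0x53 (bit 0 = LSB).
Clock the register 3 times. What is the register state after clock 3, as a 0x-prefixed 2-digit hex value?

0xEA

reg_0 = 0x53
clock 1: out=1, reg = 0xA9
clock 2: out=1, reg = 0xD4
clock 3: out=0, reg = 0xEA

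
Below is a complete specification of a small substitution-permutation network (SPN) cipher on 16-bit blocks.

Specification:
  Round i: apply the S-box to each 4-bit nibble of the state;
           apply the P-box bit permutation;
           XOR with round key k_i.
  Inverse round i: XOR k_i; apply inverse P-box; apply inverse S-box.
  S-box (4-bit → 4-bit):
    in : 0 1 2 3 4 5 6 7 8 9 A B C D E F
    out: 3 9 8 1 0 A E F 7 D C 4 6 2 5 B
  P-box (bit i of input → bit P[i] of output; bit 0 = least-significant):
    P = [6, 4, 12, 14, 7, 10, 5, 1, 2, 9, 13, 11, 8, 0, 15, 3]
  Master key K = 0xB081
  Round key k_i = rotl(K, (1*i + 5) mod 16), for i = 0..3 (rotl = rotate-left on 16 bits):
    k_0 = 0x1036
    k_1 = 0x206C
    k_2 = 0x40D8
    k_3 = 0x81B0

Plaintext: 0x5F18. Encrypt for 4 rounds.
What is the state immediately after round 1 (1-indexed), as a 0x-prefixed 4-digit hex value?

s_0 = plaintext = 0x5F18
s_1 = Round(s_0, k_0) = 0x0AE9
s_2 = Round(s_1, k_1) = 0x598D
s_3 = Round(s_2, k_2) = 0x6C65
s_4 = Round(s_3, k_3) = 0x678B

0x0AE9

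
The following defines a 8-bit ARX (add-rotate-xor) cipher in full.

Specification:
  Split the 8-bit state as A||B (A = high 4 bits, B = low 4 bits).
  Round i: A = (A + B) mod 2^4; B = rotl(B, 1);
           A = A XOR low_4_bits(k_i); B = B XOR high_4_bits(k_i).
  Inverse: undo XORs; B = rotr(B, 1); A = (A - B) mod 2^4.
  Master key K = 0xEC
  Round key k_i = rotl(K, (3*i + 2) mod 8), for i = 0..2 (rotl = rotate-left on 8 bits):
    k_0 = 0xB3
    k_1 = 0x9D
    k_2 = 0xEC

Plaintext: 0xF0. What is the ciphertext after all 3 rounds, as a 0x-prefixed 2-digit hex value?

s_0 = plaintext = 0xF0
s_1 = Round(s_0, k_0) = 0xCB
s_2 = Round(s_1, k_1) = 0xAE
s_3 = Round(s_2, k_2) = 0x43

0x43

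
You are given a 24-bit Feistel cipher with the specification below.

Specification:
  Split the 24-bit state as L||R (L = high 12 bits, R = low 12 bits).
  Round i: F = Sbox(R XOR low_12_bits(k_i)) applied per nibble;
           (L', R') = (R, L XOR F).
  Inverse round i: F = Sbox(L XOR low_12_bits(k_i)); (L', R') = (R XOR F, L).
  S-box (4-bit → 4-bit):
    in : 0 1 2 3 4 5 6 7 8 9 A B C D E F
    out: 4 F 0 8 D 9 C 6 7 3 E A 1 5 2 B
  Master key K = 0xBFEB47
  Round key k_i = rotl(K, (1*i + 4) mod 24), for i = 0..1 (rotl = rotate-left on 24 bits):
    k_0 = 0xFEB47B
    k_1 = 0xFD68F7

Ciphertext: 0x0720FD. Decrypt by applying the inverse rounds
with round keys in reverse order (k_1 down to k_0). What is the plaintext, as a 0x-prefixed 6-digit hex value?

0x8C9784

s_0 = ciphertext = 0x0720FD
s_1 = InvRound(s_0, k_1) = 0x784072
s_2 = InvRound(s_1, k_0) = 0x8C9784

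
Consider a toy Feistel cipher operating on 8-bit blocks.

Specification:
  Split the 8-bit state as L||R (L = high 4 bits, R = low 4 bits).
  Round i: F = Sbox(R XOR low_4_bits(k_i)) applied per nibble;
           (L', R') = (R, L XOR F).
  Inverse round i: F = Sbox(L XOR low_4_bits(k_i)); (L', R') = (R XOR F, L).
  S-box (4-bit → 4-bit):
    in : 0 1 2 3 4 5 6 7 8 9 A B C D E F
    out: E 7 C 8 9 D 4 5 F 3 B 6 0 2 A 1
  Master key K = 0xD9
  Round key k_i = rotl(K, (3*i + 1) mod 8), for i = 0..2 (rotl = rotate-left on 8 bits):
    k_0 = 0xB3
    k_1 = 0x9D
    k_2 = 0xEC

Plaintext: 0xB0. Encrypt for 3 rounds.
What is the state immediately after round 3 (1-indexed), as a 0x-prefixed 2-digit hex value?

s_0 = plaintext = 0xB0
s_1 = Round(s_0, k_0) = 0x03
s_2 = Round(s_1, k_1) = 0x3A
s_3 = Round(s_2, k_2) = 0xA7

0xA7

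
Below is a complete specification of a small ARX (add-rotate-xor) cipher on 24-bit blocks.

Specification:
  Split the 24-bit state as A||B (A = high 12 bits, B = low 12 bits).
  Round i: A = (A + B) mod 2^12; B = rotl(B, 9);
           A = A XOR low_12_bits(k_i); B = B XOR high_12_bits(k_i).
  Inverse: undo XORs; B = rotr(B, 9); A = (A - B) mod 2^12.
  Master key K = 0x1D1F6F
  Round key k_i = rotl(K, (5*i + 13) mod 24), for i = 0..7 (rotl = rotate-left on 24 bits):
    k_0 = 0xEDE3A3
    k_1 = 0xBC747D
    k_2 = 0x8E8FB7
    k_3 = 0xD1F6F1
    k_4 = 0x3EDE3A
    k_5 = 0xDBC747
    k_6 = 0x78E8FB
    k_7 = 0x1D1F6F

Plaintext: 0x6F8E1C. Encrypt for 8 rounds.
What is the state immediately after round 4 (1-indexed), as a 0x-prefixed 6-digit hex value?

0x0B7506

s_0 = plaintext = 0x6F8E1C
s_1 = Round(s_0, k_0) = 0x6B771D
s_2 = Round(s_1, k_1) = 0x9A9124
s_3 = Round(s_2, k_2) = 0x57A0CC
s_4 = Round(s_3, k_3) = 0x0B7506
s_5 = Round(s_4, k_4) = 0xB87F4D
s_6 = Round(s_5, k_5) = 0xD93655
s_7 = Round(s_6, k_6) = 0xB13D44
s_8 = Round(s_7, k_7) = 0x738879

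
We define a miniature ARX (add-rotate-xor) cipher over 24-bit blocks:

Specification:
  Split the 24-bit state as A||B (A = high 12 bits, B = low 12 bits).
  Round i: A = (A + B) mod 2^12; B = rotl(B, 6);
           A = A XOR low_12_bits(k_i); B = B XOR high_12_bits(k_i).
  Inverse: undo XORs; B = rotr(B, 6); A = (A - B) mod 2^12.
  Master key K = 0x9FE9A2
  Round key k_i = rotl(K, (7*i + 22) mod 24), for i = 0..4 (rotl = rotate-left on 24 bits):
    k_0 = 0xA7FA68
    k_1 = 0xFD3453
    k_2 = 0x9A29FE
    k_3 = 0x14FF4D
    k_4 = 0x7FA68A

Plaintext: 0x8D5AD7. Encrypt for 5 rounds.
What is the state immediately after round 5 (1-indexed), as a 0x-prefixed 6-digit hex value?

s_0 = plaintext = 0x8D5AD7
s_1 = Round(s_0, k_0) = 0x9C4F94
s_2 = Round(s_1, k_1) = 0xD0BAED
s_3 = Round(s_2, k_2) = 0xE062C9
s_4 = Round(s_3, k_3) = 0xF82304
s_5 = Round(s_4, k_4) = 0x40C6F6

0x40C6F6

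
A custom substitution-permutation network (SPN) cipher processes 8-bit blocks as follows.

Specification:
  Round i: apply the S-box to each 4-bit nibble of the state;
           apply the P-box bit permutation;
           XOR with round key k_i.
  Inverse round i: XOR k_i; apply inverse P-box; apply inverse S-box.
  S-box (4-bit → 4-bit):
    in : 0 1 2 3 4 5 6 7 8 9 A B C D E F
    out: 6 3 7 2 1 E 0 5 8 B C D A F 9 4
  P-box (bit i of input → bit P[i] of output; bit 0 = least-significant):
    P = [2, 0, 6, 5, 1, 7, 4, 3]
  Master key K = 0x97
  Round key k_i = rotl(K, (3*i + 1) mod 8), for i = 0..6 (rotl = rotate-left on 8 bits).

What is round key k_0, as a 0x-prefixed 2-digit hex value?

0x2F

K = 0x97
k_0 = rotl(K, (3*0+1) mod 8) = rotl(K, 1) = 0x2F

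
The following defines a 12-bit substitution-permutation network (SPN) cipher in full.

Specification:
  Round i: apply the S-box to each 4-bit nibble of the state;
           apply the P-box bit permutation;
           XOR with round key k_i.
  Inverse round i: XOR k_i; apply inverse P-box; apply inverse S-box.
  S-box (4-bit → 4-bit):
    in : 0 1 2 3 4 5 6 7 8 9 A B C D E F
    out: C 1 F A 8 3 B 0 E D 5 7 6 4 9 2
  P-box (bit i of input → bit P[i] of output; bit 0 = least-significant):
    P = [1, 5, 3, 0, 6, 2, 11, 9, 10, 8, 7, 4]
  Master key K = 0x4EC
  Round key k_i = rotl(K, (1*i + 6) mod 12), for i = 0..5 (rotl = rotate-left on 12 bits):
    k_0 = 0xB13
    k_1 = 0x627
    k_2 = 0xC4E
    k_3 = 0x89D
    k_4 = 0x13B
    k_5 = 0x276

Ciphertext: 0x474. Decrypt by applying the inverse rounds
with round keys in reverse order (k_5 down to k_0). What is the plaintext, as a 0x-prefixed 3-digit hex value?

0x210

s_0 = ciphertext = 0x474
s_1 = InvRound(s_0, k_5) = 0x141
s_2 = InvRound(s_1, k_4) = 0x41B
s_3 = InvRound(s_2, k_3) = 0xAC1
s_4 = InvRound(s_3, k_2) = 0xA39
s_5 = InvRound(s_4, k_1) = 0xECA
s_6 = InvRound(s_5, k_0) = 0x210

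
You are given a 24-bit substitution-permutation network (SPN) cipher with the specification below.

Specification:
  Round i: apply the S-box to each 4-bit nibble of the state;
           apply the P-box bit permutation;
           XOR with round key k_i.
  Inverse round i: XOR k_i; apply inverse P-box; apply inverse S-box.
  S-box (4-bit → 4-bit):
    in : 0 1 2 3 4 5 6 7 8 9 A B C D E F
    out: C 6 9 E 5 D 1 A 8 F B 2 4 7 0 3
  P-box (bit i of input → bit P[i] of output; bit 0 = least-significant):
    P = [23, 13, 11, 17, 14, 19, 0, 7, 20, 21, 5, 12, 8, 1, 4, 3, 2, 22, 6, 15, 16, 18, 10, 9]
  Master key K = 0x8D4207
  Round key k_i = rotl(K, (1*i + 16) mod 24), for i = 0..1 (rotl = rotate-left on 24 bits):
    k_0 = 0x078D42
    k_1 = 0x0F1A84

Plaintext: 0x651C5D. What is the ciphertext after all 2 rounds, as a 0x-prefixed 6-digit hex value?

s_0 = plaintext = 0x651C5D
s_1 = Round(s_0, k_0) = 0x8665B5
s_2 = Round(s_1, k_1) = 0x9501A0

0x9501A0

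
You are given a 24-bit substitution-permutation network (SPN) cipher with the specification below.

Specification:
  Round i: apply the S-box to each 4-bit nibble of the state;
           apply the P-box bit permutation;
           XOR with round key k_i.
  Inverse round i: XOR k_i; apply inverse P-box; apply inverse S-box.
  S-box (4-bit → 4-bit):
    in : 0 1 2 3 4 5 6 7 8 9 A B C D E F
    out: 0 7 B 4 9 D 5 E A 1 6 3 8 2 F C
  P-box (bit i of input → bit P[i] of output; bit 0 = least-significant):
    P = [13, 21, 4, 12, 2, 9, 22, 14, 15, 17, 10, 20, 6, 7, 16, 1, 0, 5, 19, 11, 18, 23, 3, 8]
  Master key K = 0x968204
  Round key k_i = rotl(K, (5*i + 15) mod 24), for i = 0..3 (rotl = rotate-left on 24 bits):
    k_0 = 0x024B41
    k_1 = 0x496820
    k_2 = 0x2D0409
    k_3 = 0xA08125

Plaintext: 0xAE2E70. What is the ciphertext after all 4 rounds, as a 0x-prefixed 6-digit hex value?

0x00F8D5

s_0 = plaintext = 0xAE2E70
s_1 = Round(s_0, k_0) = 0xD885AA
s_2 = Round(s_1, k_1) = 0xB9E692
s_3 = Round(s_2, k_2) = 0x88B0CE
s_4 = Round(s_3, k_3) = 0x00F8D5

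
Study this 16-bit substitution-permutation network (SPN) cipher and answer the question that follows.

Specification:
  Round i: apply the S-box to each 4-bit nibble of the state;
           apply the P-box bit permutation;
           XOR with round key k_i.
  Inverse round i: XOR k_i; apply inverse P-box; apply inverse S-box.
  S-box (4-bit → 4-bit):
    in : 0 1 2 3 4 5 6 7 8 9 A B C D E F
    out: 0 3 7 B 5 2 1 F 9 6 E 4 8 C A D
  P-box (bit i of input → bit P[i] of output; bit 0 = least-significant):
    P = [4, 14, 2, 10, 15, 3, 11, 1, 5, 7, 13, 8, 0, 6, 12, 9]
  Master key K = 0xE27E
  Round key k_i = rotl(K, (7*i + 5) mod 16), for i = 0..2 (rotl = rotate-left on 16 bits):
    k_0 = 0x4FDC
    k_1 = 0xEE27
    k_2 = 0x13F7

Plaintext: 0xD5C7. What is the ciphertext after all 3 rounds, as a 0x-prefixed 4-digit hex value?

s_0 = plaintext = 0xD5C7
s_1 = Round(s_0, k_0) = 0x194A
s_2 = Round(s_1, k_1) = 0x02E2
s_3 = Round(s_2, k_2) = 0x7349

0x7349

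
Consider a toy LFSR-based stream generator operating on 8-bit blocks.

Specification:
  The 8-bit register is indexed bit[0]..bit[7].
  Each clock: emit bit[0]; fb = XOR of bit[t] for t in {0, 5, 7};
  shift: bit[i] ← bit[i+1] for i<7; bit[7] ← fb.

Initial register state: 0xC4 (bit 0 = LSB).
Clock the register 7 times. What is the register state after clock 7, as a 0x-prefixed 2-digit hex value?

reg_0 = 0xC4
clock 1: out=0, reg = 0xE2
clock 2: out=0, reg = 0x71
clock 3: out=1, reg = 0x38
clock 4: out=0, reg = 0x9C
clock 5: out=0, reg = 0xCE
clock 6: out=0, reg = 0xE7
clock 7: out=1, reg = 0xF3

0xF3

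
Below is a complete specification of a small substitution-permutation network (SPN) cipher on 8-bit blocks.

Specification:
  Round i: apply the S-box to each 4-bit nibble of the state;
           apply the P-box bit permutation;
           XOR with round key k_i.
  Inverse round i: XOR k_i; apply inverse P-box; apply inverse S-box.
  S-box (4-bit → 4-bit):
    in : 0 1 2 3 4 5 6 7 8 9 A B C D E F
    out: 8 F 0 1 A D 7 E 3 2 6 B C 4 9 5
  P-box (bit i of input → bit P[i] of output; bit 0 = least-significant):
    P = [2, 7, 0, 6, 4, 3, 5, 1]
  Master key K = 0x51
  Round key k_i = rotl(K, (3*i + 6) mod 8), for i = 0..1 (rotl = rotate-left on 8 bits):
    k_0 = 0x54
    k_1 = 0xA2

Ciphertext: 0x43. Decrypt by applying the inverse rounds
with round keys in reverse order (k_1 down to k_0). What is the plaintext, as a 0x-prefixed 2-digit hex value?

0x0A

s_0 = ciphertext = 0x43
s_1 = InvRound(s_0, k_1) = 0xD7
s_2 = InvRound(s_1, k_0) = 0x0A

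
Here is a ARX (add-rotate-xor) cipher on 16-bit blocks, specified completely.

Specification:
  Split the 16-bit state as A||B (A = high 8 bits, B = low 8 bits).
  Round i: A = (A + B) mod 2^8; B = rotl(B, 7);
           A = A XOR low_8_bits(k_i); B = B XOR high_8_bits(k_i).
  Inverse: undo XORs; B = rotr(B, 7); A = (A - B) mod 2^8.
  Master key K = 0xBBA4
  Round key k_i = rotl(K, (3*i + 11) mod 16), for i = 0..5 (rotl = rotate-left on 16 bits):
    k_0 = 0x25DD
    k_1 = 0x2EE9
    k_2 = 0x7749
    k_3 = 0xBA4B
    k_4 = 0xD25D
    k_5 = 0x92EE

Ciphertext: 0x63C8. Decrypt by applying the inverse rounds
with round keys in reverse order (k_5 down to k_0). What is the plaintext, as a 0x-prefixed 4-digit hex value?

s_0 = ciphertext = 0x63C8
s_1 = InvRound(s_0, k_5) = 0xD9B4
s_2 = InvRound(s_1, k_4) = 0xB8CC
s_3 = InvRound(s_2, k_3) = 0x07EC
s_4 = InvRound(s_3, k_2) = 0x1737
s_5 = InvRound(s_4, k_1) = 0xCC32
s_6 = InvRound(s_5, k_0) = 0xE32E

0xE32E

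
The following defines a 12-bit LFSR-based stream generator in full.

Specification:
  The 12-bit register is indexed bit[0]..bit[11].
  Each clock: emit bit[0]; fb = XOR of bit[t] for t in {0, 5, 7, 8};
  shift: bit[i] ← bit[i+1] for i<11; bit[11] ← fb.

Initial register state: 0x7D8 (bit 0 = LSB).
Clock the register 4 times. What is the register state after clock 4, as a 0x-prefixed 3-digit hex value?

0xE7D

reg_0 = 0x7D8
clock 1: out=0, reg = 0x3EC
clock 2: out=0, reg = 0x9F6
clock 3: out=0, reg = 0xCFB
clock 4: out=1, reg = 0xE7D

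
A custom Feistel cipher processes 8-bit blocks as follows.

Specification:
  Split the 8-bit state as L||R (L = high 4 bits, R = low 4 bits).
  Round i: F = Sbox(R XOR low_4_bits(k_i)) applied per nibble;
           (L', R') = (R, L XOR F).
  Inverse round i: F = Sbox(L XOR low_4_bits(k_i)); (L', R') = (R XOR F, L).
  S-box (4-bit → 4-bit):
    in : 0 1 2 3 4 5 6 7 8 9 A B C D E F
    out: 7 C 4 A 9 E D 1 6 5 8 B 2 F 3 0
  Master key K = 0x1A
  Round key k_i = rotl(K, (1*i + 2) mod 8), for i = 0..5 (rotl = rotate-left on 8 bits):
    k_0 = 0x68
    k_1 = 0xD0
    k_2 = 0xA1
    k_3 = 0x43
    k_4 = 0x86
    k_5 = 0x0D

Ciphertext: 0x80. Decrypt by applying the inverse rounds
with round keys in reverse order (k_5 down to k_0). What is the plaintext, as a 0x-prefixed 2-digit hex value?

0xB4

s_0 = ciphertext = 0x80
s_1 = InvRound(s_0, k_5) = 0xE8
s_2 = InvRound(s_1, k_4) = 0xEE
s_3 = InvRound(s_2, k_3) = 0x1E
s_4 = InvRound(s_3, k_2) = 0x91
s_5 = InvRound(s_4, k_1) = 0x49
s_6 = InvRound(s_5, k_0) = 0xB4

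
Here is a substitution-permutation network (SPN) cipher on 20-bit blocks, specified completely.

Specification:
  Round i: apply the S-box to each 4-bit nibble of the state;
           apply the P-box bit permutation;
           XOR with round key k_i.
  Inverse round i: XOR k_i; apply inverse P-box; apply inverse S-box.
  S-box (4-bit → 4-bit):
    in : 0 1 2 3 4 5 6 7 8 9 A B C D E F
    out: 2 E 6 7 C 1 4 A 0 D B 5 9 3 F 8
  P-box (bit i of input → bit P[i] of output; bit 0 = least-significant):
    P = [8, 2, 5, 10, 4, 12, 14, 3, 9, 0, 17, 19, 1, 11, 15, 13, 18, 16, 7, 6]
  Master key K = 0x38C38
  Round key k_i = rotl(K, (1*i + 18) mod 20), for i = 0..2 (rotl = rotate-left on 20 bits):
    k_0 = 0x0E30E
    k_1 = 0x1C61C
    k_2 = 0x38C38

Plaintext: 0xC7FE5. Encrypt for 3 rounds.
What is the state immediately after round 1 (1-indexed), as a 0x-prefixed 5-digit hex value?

0xC9A56

s_0 = plaintext = 0xC7FE5
s_1 = Round(s_0, k_0) = 0xC9A56
s_2 = Round(s_1, k_1) = 0xD646F
s_3 = Round(s_2, k_2) = 0xC4838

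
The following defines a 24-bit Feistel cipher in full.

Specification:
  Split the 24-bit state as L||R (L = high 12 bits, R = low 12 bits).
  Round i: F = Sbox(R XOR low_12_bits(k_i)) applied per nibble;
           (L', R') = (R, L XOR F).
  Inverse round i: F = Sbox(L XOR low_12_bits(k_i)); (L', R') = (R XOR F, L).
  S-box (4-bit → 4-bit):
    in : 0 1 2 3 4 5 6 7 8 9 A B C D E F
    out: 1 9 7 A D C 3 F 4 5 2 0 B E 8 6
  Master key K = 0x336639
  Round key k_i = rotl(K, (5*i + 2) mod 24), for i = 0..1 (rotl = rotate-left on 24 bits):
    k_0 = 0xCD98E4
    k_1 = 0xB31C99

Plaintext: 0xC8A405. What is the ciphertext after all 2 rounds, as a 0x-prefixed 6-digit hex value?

0x703457

s_0 = plaintext = 0xC8A405
s_1 = Round(s_0, k_0) = 0x405703
s_2 = Round(s_1, k_1) = 0x703457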